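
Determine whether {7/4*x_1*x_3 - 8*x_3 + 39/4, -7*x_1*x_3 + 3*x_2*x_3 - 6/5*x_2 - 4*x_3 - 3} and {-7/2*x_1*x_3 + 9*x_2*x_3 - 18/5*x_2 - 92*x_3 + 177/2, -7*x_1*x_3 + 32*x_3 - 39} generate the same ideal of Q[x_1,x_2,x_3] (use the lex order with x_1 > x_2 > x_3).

Yes, the ideals are equal.

Since reduced Gröbner bases are canonical representatives of ideals under a given ordering, it suffices to compute and compare them.
Buchberger on the first generating set:
f_1 = 7/4*x_1*x_3 - 8*x_3 + 39/4, LT = x_1*x_3.
f_2 = -7*x_1*x_3 + 3*x_2*x_3 - 6/5*x_2 - 4*x_3 - 3, LT = x_1*x_3.

S(f_1,f_2): lcm = x_1*x_3. S = 3/7*x_2*x_3 - 6/35*x_2 - 36/7*x_3 + 36/7.
  leading term x_2*x_3: no divisor's leading term divides it; move 3/7*x_2*x_3 to the remainder.
  leading term x_2: no divisor's leading term divides it; move -6/35*x_2 to the remainder.
  leading term x_3: no divisor's leading term divides it; move -36/7*x_3 to the remainder.
  leading term 1: no divisor's leading term divides it; move 36/7 to the remainder.
  remainder 3/7*x_2*x_3 - 6/35*x_2 - 36/7*x_3 + 36/7 ≠ 0; add g_3 = 3/7*x_2*x_3 - 6/35*x_2 - 36/7*x_3 + 36/7 to the basis.

S(f_1,g_3): lcm = x_1*x_2*x_3. S = 2/5*x_1*x_2 + 12*x_1*x_3 - 12*x_1 - 32/7*x_2*x_3 + 39/7*x_2.
  leading term x_1*x_2: no divisor's leading term divides it; move 2/5*x_1*x_2 to the remainder.
  leading term x_1*x_3: subtract (48/7)·f_1 from 12*x_1*x_3 - 12*x_1 - 32/7*x_2*x_3 + 39/7*x_2 → -12*x_1 - 32/7*x_2*x_3 + 39/7*x_2 + 384/7*x_3 - 468/7
  leading term x_1: no divisor's leading term divides it; move -12*x_1 to the remainder.
  leading term x_2*x_3: subtract (-32/3)·g_3 from -32/7*x_2*x_3 + 39/7*x_2 + 384/7*x_3 - 468/7 → 131/35*x_2 - 12
  leading term x_2: no divisor's leading term divides it; move 131/35*x_2 to the remainder.
  leading term 1: no divisor's leading term divides it; move -12 to the remainder.
  remainder 2/5*x_1*x_2 - 12*x_1 + 131/35*x_2 - 12 ≠ 0; add g_4 = 2/5*x_1*x_2 - 12*x_1 + 131/35*x_2 - 12 to the basis.

The other S-polynomials (S(f_2,g_3), S(f_1,g_4), S(f_2,g_4), S(g_3,g_4)) all reduce to 0 modulo the current basis, so we have a Gröbner basis.
Inter-reduce: drop elements whose leading term is divisible by another's, tail-reduce, and make monic.
Reduced Gröbner basis: {x_1*x_2 - 30*x_1 + 131/14*x_2 - 30, x_1*x_3 - 32/7*x_3 + 39/7, x_2*x_3 - 2/5*x_2 - 12*x_3 + 12}.

Buchberger on the second generating set:
h_1 = -7/2*x_1*x_3 + 9*x_2*x_3 - 18/5*x_2 - 92*x_3 + 177/2, LT = x_1*x_3.
h_2 = -7*x_1*x_3 + 32*x_3 - 39, LT = x_1*x_3.

S(h_1,h_2): lcm = x_1*x_3. S = -18/7*x_2*x_3 + 36/35*x_2 + 216/7*x_3 - 216/7.
  leading term x_2*x_3: no divisor's leading term divides it; move -18/7*x_2*x_3 to the remainder.
  leading term x_2: no divisor's leading term divides it; move 36/35*x_2 to the remainder.
  leading term x_3: no divisor's leading term divides it; move 216/7*x_3 to the remainder.
  leading term 1: no divisor's leading term divides it; move -216/7 to the remainder.
  remainder -18/7*x_2*x_3 + 36/35*x_2 + 216/7*x_3 - 216/7 ≠ 0; add k_3 = -18/7*x_2*x_3 + 36/35*x_2 + 216/7*x_3 - 216/7 to the basis.

S(h_1,k_3): lcm = x_1*x_2*x_3. S = 2/5*x_1*x_2 + 12*x_1*x_3 - 12*x_1 - 18/7*x_2**2*x_3 + 36/35*x_2**2 + 184/7*x_2*x_3 - 177/7*x_2.
  leading term x_1*x_2: no divisor's leading term divides it; move 2/5*x_1*x_2 to the remainder.
  leading term x_1*x_3: subtract (-24/7)·h_1 from 12*x_1*x_3 - 12*x_1 - 18/7*x_2**2*x_3 + 36/35*x_2**2 + 184/7*x_2*x_3 - 177/7*x_2 → -12*x_1 - 18/7*x_2**2*x_3 + 36/35*x_2**2 + 400/7*x_2*x_3 - 1317/35*x_2 - 2208/7*x_3 + 2124/7
  leading term x_1: no divisor's leading term divides it; move -12*x_1 to the remainder.
  leading term x_2**2*x_3: subtract (x_2)·k_3 from -18/7*x_2**2*x_3 + 36/35*x_2**2 + 400/7*x_2*x_3 - 1317/35*x_2 - 2208/7*x_3 + 2124/7 → 184/7*x_2*x_3 - 237/35*x_2 - 2208/7*x_3 + 2124/7
  leading term x_2*x_3: subtract (-92/9)·k_3 from 184/7*x_2*x_3 - 237/35*x_2 - 2208/7*x_3 + 2124/7 → 131/35*x_2 - 12
  leading term x_2: no divisor's leading term divides it; move 131/35*x_2 to the remainder.
  leading term 1: no divisor's leading term divides it; move -12 to the remainder.
  remainder 2/5*x_1*x_2 - 12*x_1 + 131/35*x_2 - 12 ≠ 0; add k_4 = 2/5*x_1*x_2 - 12*x_1 + 131/35*x_2 - 12 to the basis.

The other S-polynomials (S(h_2,k_3), S(h_1,k_4), S(h_2,k_4), S(k_3,k_4)) all reduce to 0 modulo the current basis, so we have a Gröbner basis.
Inter-reduce: drop elements whose leading term is divisible by another's, tail-reduce, and make monic.
Reduced Gröbner basis: {x_1*x_2 - 30*x_1 + 131/14*x_2 - 30, x_1*x_3 - 32/7*x_3 + 39/7, x_2*x_3 - 2/5*x_2 - 12*x_3 + 12}.

The two bases agree; hence the ideals are identical.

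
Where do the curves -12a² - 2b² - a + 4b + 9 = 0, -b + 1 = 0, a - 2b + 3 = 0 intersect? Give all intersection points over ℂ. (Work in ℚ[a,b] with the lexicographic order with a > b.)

{(-1, 1)}

Compute a lex Gröbner basis by Buchberger's algorithm.
f_1 = -12a² - a - 2b² + 4b + 9, LT = a².
f_2 = -b + 1, LT = b.
f_3 = a - 2b + 3, LT = a.

The S-polynomials (S(f_1,f_2), S(f_1,f_3), S(f_2,f_3)) all reduce to 0 modulo the current basis, so we have a Gröbner basis.
Inter-reduce: drop elements whose leading term is divisible by another's, tail-reduce, and make monic.
Reduced Gröbner basis: {a + 1, b - 1}.

Elimination: the polynomial b - 1 lies in the elimination ideal for b, so b ∈ {1}. For each such b, the remaining basis elements (now univariate) give the rest of the solution.
  b = 1: the earlier basis element becomes a + 1 = 0, giving a = -1 — point (-1, 1).
Zero-dimensionality of the ideal guarantees finitely many solutions over ℂ.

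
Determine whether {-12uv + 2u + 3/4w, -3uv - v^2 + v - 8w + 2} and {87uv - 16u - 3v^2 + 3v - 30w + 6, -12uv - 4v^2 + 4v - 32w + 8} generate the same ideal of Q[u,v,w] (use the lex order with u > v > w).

Two ideals are equal iff their reduced Gröbner bases coincide (the reduced basis is unique for a fixed ordering).
Buchberger on the first generating set:
f_1 = -12uv + 2u + 3/4w, LT = uv.
f_2 = -3uv - v^2 + v - 8w + 2, LT = uv.

S(f_1,f_2): lcm = uv. S = -1/6u - 1/3v^2 + 1/3v - 131/48w + 2/3.
  leading term u: no divisor's leading term divides it; move -1/6u to the remainder.
  leading term v^2: no divisor's leading term divides it; move -1/3v^2 to the remainder.
  leading term v: no divisor's leading term divides it; move 1/3v to the remainder.
  leading term w: no divisor's leading term divides it; move -131/48w to the remainder.
  leading term 1: no divisor's leading term divides it; move 2/3 to the remainder.
  remainder -1/6u - 1/3v^2 + 1/3v - 131/48w + 2/3 ≠ 0; add g_3 = -1/6u - 1/3v^2 + 1/3v - 131/48w + 2/3 to the basis.

S(f_1,g_3): lcm = uv. S = -1/6u - 2v^3 + 2v^2 - 131/8vw + 4v - 1/16w.
  leading term u: subtract (1)·g_3 from -1/6u - 2v^3 + 2v^2 - 131/8vw + 4v - 1/16w → -2v^3 + 7/3v^2 - 131/8vw + 11/3v + 8/3w - 2/3
  leading term v^3: no divisor's leading term divides it; move -2v^3 to the remainder.
  leading term v^2: no divisor's leading term divides it; move 7/3v^2 to the remainder.
  leading term vw: no divisor's leading term divides it; move -131/8vw to the remainder.
  leading term v: no divisor's leading term divides it; move 11/3v to the remainder.
  leading term w: no divisor's leading term divides it; move 8/3w to the remainder.
  leading term 1: no divisor's leading term divides it; move -2/3 to the remainder.
  remainder -2v^3 + 7/3v^2 - 131/8vw + 11/3v + 8/3w - 2/3 ≠ 0; add g_4 = -2v^3 + 7/3v^2 - 131/8vw + 11/3v + 8/3w - 2/3 to the basis.

The other S-polynomials (S(f_2,g_3), S(f_1,g_4), S(f_2,g_4), S(g_3,g_4)) all reduce to 0 modulo the current basis, so we have a Gröbner basis.
Inter-reduce: drop elements whose leading term is divisible by another's, tail-reduce, and make monic.
Reduced Gröbner basis: {u + 2v^2 - 2v + 131/8w - 4, v^3 - 7/6v^2 + 131/16vw - 11/6v - 4/3w + 1/3}.

Buchberger on the second generating set:
h_1 = 87uv - 16u - 3v^2 + 3v - 30w + 6, LT = uv.
h_2 = -12uv - 4v^2 + 4v - 32w + 8, LT = uv.

S(h_1,h_2): lcm = uv. S = -16/87u - 32/87v^2 + 32/87v - 262/87w + 64/87.
  leading term u: no divisor's leading term divides it; move -16/87u to the remainder.
  leading term v^2: no divisor's leading term divides it; move -32/87v^2 to the remainder.
  leading term v: no divisor's leading term divides it; move 32/87v to the remainder.
  leading term w: no divisor's leading term divides it; move -262/87w to the remainder.
  leading term 1: no divisor's leading term divides it; move 64/87 to the remainder.
  remainder -16/87u - 32/87v^2 + 32/87v - 262/87w + 64/87 ≠ 0; add k_3 = -16/87u - 32/87v^2 + 32/87v - 262/87w + 64/87 to the basis.

S(h_1,k_3): lcm = uv. S = -16/87u - 2v^3 + 57/29v^2 - 131/8vw + 117/29v - 10/29w + 2/29.
  leading term u: subtract (1)·k_3 from -16/87u - 2v^3 + 57/29v^2 - 131/8vw + 117/29v - 10/29w + 2/29 → -2v^3 + 7/3v^2 - 131/8vw + 11/3v + 8/3w - 2/3
  leading term v^3: no divisor's leading term divides it; move -2v^3 to the remainder.
  leading term v^2: no divisor's leading term divides it; move 7/3v^2 to the remainder.
  leading term vw: no divisor's leading term divides it; move -131/8vw to the remainder.
  leading term v: no divisor's leading term divides it; move 11/3v to the remainder.
  leading term w: no divisor's leading term divides it; move 8/3w to the remainder.
  leading term 1: no divisor's leading term divides it; move -2/3 to the remainder.
  remainder -2v^3 + 7/3v^2 - 131/8vw + 11/3v + 8/3w - 2/3 ≠ 0; add k_4 = -2v^3 + 7/3v^2 - 131/8vw + 11/3v + 8/3w - 2/3 to the basis.

The other S-polynomials (S(h_2,k_3), S(h_1,k_4), S(h_2,k_4), S(k_3,k_4)) all reduce to 0 modulo the current basis, so we have a Gröbner basis.
Inter-reduce: drop elements whose leading term is divisible by another's, tail-reduce, and make monic.
Reduced Gröbner basis: {u + 2v^2 - 2v + 131/8w - 4, v^3 - 7/6v^2 + 131/16vw - 11/6v - 4/3w + 1/3}.

These coincide, so the ideals are equal.

Yes, the ideals are equal.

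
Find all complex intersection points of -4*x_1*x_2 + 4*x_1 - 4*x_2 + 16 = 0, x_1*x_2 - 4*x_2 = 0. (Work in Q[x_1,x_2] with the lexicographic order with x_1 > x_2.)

{(-4, 0), (4, 8/5)}

Compute a lex Gröbner basis by Buchberger's algorithm.
f_1 = -4*x_1*x_2 + 4*x_1 - 4*x_2 + 16, LT = x_1*x_2.
f_2 = x_1*x_2 - 4*x_2, LT = x_1*x_2.

S(f_1,f_2): lcm = x_1*x_2. S = -x_1 + 5*x_2 - 4.
  reduce S modulo (f_1, f_2):
  remainder -x_1 + 5*x_2 - 4 ≠ 0; add h_3 = -x_1 + 5*x_2 - 4 to the basis.

S(f_1,h_3): lcm = x_1*x_2. S = -x_1 + 5*x_2**2 - 3*x_2 - 4.
  reduce S modulo (f_1, f_2, h_3):
  remainder 5*x_2**2 - 8*x_2 ≠ 0; add h_4 = 5*x_2**2 - 8*x_2 to the basis.

The other S-polynomials (S(f_2,h_3), S(f_1,h_4), S(f_2,h_4), S(h_3,h_4)) all reduce to 0 modulo the current basis, so we have a Gröbner basis.
Inter-reduce: drop elements whose leading term is divisible by another's, tail-reduce, and make monic.
Reduced Gröbner basis: {x_1 - 5*x_2 + 4, x_2**2 - 8/5*x_2}.

Elimination: the polynomial x_2**2 - 8/5*x_2 lies in the elimination ideal for x_2, so x_2 ∈ {0, 8/5}. For each such x_2, the remaining basis elements (now univariate) give the rest of the solution.
  x_2 = 0: the earlier basis element becomes x_1 + 4 = 0, giving x_1 = -4 — point (-4, 0).
  x_2 = 8/5: the earlier basis element becomes x_1 - 4 = 0, giving x_1 = 4 — point (4, 8/5).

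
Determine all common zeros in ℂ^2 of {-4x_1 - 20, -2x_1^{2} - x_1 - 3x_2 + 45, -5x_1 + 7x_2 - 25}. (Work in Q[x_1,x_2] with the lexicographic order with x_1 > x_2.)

{(-5, 0)}

Compute a lex Gröbner basis by Buchberger's algorithm.
f_1 = -4x_1 - 20, LT = x_1.
f_2 = -2x_1^{2} - x_1 - 3x_2 + 45, LT = x_1^{2}.
f_3 = -5x_1 + 7x_2 - 25, LT = x_1.

S(f_1,f_2): lcm = x_1^{2}. S = \tfrac{9}{2}x_1 - \tfrac{3}{2}x_2 + \tfrac{45}{2}.
  reduce S modulo (f_1, f_2, f_3):
  remainder -\tfrac{3}{2}x_2 ≠ 0; add h_4 = -\tfrac{3}{2}x_2 to the basis.

The other S-polynomials (S(f_1,f_3), S(f_2,f_3), S(f_1,h_4), S(f_2,h_4), S(f_3,h_4)) all reduce to 0 modulo the current basis, so we have a Gröbner basis.
Inter-reduce: drop elements whose leading term is divisible by another's, tail-reduce, and make monic.
Reduced Gröbner basis: {x_1 + 5, x_2}.

Elimination: the polynomial x_2 lies in the elimination ideal for x_2, so x_2 ∈ {0}. For each such x_2, the remaining basis elements (now univariate) give the rest of the solution.
  x_2 = 0: the earlier basis element becomes x_1 + 5 = 0, giving x_1 = -5 — point (-5, 0).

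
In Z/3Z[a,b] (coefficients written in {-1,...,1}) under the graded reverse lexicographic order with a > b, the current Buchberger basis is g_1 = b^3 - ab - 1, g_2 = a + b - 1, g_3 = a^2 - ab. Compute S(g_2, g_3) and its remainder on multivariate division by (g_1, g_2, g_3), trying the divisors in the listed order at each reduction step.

S(g_2, g_3) = -ab - a; remainder on division = b^2 - 1.

lcm(LM(g_2), LM(g_3)) = a^2.
S = (lcm/LT(g_2))·g_2 − (lcm/LT(g_3))·g_3 = -ab - a.
Reduce S modulo (g_1, g_2, g_3) in that order:
  leading term ab: subtract (-b)·g_2 from -ab - a → b^2 - a - b
  leading term b^2: no divisor's leading term divides it; move b^2 to the remainder.
  leading term a: subtract (-1)·g_2 from -a - b → -1
  leading term 1: no divisor's leading term divides it; move -1 to the remainder.
The remainder b^2 - 1 is nonzero, so it would be added as the next basis element.
This is the inner loop of Buchberger's algorithm — each nonzero remainder becomes a new basis element.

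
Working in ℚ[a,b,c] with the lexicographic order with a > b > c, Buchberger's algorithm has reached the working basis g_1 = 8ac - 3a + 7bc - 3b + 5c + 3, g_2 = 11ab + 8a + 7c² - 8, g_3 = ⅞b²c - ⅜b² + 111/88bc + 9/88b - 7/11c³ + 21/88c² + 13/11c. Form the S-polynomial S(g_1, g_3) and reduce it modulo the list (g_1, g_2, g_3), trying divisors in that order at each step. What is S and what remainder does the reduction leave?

S(g_1, g_3) = 3/56ab² - 111/77abc - 9/77ab + 8/11ac³ - 3/11ac² - 104/77ac + ⅞b³c - ⅜b³ + ⅝b²c + ⅜b²; remainder on division = 0.

lcm(LM(g_1), LM(g_3)) = ab²c.
S = (lcm/LT(g_1))·g_1 − (lcm/LT(g_3))·g_3 = 3/56ab² - 111/77abc - 9/77ab + 8/11ac³ - 3/11ac² - 104/77ac + ⅞b³c - ⅜b³ + ⅝b²c + ⅜b².
Reduce S modulo (g_1, g_2, g_3) in that order:
  leading term ab²: subtract (3/616b)·g_2 from 3/56ab² - 111/77abc - 9/77ab + 8/11ac³ - 3/11ac² - 104/77ac + ⅞b³c - ⅜b³ + ⅝b²c + ⅜b² → -111/77abc - 12/77ab + 8/11ac³ - 3/11ac² - 104/77ac + ⅞b³c - ⅜b³ + ⅝b²c + ⅜b² - 3/88bc² + 3/77b
  leading term abc: subtract (-111/616b)·g_1 from -111/77abc - 12/77ab + 8/11ac³ - 3/11ac² - 104/77ac + ⅞b³c - ⅜b³ + ⅝b²c + ⅜b² - 3/88bc² + 3/77b → -39/56ab + 8/11ac³ - 3/11ac² - 104/77ac + ⅞b³c - ⅜b³ + 83/44b²c - 51/308b² - 3/88bc² + 555/616bc + 51/88b
  leading term ab: subtract (-39/616)·g_2 from -39/56ab + 8/11ac³ - 3/11ac² - 104/77ac + ⅞b³c - ⅜b³ + 83/44b²c - 51/308b² - 3/88bc² + 555/616bc + 51/88b → 8/11ac³ - 3/11ac² - 104/77ac + 39/77a + ⅞b³c - ⅜b³ + 83/44b²c - 51/308b² - 3/88bc² + 555/616bc + 51/88b + 39/88c² - 39/77
  leading term ac³: subtract (1/11c²)·g_1 from 8/11ac³ - 3/11ac² - 104/77ac + 39/77a + ⅞b³c - ⅜b³ + 83/44b²c - 51/308b² - 3/88bc² + 555/616bc + 51/88b + 39/88c² - 39/77 → -104/77ac + 39/77a + ⅞b³c - ⅜b³ + 83/44b²c - 51/308b² - 7/11bc³ + 21/88bc² + 555/616bc + 51/88b - 5/11c³ + 15/88c² - 39/77
  leading term ac: subtract (-13/77)·g_1 from -104/77ac + 39/77a + ⅞b³c - ⅜b³ + 83/44b²c - 51/308b² - 7/11bc³ + 21/88bc² + 555/616bc + 51/88b - 5/11c³ + 15/88c² - 39/77 → ⅞b³c - ⅜b³ + 83/44b²c - 51/308b² - 7/11bc³ + 21/88bc² + 1283/616bc + 45/616b - 5/11c³ + 15/88c² + 65/77c
  leading term b³c: subtract (b)·g_3 from ⅞b³c - ⅜b³ + 83/44b²c - 51/308b² - 7/11bc³ + 21/88bc² + 1283/616bc + 45/616b - 5/11c³ + 15/88c² + 65/77c → ⅝b²c - 15/56b² + 555/616bc + 45/616b - 5/11c³ + 15/88c² + 65/77c
  leading term b²c: subtract (5/7)·g_3 from ⅝b²c - 15/56b² + 555/616bc + 45/616b - 5/11c³ + 15/88c² + 65/77c → 0
The remainder is 0, so this S-polynomial contributes no new basis element.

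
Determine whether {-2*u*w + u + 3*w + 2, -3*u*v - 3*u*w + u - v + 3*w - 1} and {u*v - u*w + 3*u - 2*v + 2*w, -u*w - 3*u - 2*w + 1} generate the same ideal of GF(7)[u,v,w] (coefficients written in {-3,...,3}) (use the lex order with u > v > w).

Yes, the ideals are equal.

Equality of ideals is decidable: compute both reduced Gröbner bases (unique for the ordering) and check whether they agree.
Buchberger on the first generating set:
f_1 = -2*u*w + u + 3*w + 2, LT = u*w.
f_2 = -3*u*v - 3*u*w + u - v + 3*w - 1, LT = u*v.

S(f_1,f_2): lcm = u*v*w. S = 3*u*v - u*w**2 - 2*u*w - 3*v*w - v + w**2 + 2*w.
  leading term u*v: subtract (-1)·f_2 from 3*u*v - u*w**2 - 2*u*w - 3*v*w - v + w**2 + 2*w → -u*w**2 + 2*u*w + u - 3*v*w - 2*v + w**2 - 2*w - 1
  leading term u*w**2: subtract (-3*w)·f_1 from -u*w**2 + 2*u*w + u - 3*v*w - 2*v + w**2 - 2*w - 1 → -2*u*w + u - 3*v*w - 2*v + 3*w**2 - 3*w - 1
  leading term u*w: subtract (1)·f_1 from -2*u*w + u - 3*v*w - 2*v + 3*w**2 - 3*w - 1 → -3*v*w - 2*v + 3*w**2 + w - 3
  leading term v*w: no divisor's leading term divides it; move -3*v*w to the remainder.
  leading term v: no divisor's leading term divides it; move -2*v to the remainder.
  leading term w**2: no divisor's leading term divides it; move 3*w**2 to the remainder.
  leading term w: no divisor's leading term divides it; move w to the remainder.
  leading term 1: no divisor's leading term divides it; move -3 to the remainder.
  remainder -3*v*w - 2*v + 3*w**2 + w - 3 ≠ 0; add g_3 = -3*v*w - 2*v + 3*w**2 + w - 3 to the basis.

S(f_1,g_3): lcm = u*v*w. S = u*w**2 - 2*u*w - u + 2*v*w - v.
  leading term u*w**2: subtract (3*w)·f_1 from u*w**2 - 2*u*w - u + 2*v*w - v → 2*u*w - u + 2*v*w - v - 2*w**2 + w
  leading term u*w: subtract (-1)·f_1 from 2*u*w - u + 2*v*w - v - 2*w**2 + w → 2*v*w - v - 2*w**2 - 3*w + 2
  leading term v*w: subtract (-3)·g_3 from 2*v*w - v - 2*w**2 - 3*w + 2 → 0
  remainder 0.

S(f_2,g_3): lcm = u*v*w. S = -3*u*v + 2*u*w**2 - u - 2*v*w - w**2 - 2*w.
  leading term u*v: subtract (1)·f_2 from -3*u*v + 2*u*w**2 - u - 2*v*w - w**2 - 2*w → 2*u*w**2 + 3*u*w - 2*u - 2*v*w + v - w**2 + 2*w + 1
  leading term u*w**2: subtract (-w)·f_1 from 2*u*w**2 + 3*u*w - 2*u - 2*v*w + v - w**2 + 2*w + 1 → -3*u*w - 2*u - 2*v*w + v + 2*w**2 - 3*w + 1
  leading term u*w: subtract (-2)·f_1 from -3*u*w - 2*u - 2*v*w + v + 2*w**2 - 3*w + 1 → -2*v*w + v + 2*w**2 + 3*w - 2
  leading term v*w: subtract (3)·g_3 from -2*v*w + v + 2*w**2 + 3*w - 2 → 0
  remainder 0.

Every S-polynomial of the final basis reduces to 0, so we have a Gröbner basis.
Inter-reduce: drop elements whose leading term is divisible by another's, tail-reduce, and make monic.
Reduced Gröbner basis: {u*v - u - 2*v - 3*w - 1, u*w + 3*u + 2*w - 1, v*w + 3*v - w**2 + 2*w + 1}.

Buchberger on the second generating set:
h_1 = u*v - u*w + 3*u - 2*v + 2*w, LT = u*v.
h_2 = -u*w - 3*u - 2*w + 1, LT = u*w.

S(h_1,h_2): lcm = u*v*w. S = -3*u*v - u*w**2 + 3*u*w + 3*v*w + v + 2*w**2.
  leading term u*v: subtract (-3)·h_1 from -3*u*v - u*w**2 + 3*u*w + 3*v*w + v + 2*w**2 → -u*w**2 + 2*u + 3*v*w + 2*v + 2*w**2 - w
  leading term u*w**2: subtract (w)·h_2 from -u*w**2 + 2*u + 3*v*w + 2*v + 2*w**2 - w → 3*u*w + 2*u + 3*v*w + 2*v - 3*w**2 - 2*w
  leading term u*w: subtract (-3)·h_2 from 3*u*w + 2*u + 3*v*w + 2*v - 3*w**2 - 2*w → 3*v*w + 2*v - 3*w**2 - w + 3
  leading term v*w: no divisor's leading term divides it; move 3*v*w to the remainder.
  leading term v: no divisor's leading term divides it; move 2*v to the remainder.
  leading term w**2: no divisor's leading term divides it; move -3*w**2 to the remainder.
  leading term w: no divisor's leading term divides it; move -w to the remainder.
  leading term 1: no divisor's leading term divides it; move 3 to the remainder.
  remainder 3*v*w + 2*v - 3*w**2 - w + 3 ≠ 0; add k_3 = 3*v*w + 2*v - 3*w**2 - w + 3 to the basis.

S(h_1,k_3): lcm = u*v*w. S = -3*u*v + u*w - u - 2*v*w + 2*w**2.
  leading term u*v: subtract (-3)·h_1 from -3*u*v + u*w - u - 2*v*w + 2*w**2 → -2*u*w + u - 2*v*w + v + 2*w**2 - w
  leading term u*w: subtract (2)·h_2 from -2*u*w + u - 2*v*w + v + 2*w**2 - w → -2*v*w + v + 2*w**2 + 3*w - 2
  leading term v*w: subtract (-3)·k_3 from -2*v*w + v + 2*w**2 + 3*w - 2 → 0
  remainder 0.

S(h_2,k_3): lcm = u*v*w. S = u*w**2 - 2*u*w - u + 2*v*w - v.
  leading term u*w**2: subtract (-w)·h_2 from u*w**2 - 2*u*w - u + 2*v*w - v → 2*u*w - u + 2*v*w - v - 2*w**2 + w
  leading term u*w: subtract (-2)·h_2 from 2*u*w - u + 2*v*w - v - 2*w**2 + w → 2*v*w - v - 2*w**2 - 3*w + 2
  leading term v*w: subtract (3)·k_3 from 2*v*w - v - 2*w**2 - 3*w + 2 → 0
  remainder 0.

Every S-polynomial of the final basis reduces to 0, so we have a Gröbner basis.
Inter-reduce: drop elements whose leading term is divisible by another's, tail-reduce, and make monic.
Reduced Gröbner basis: {u*v - u - 2*v - 3*w - 1, u*w + 3*u + 2*w - 1, v*w + 3*v - w**2 + 2*w + 1}.

These coincide, so the ideals are equal.
The choice of monomial ordering does not affect the verdict — as long as both bases are computed under the same ordering, their equality decides ideal equality.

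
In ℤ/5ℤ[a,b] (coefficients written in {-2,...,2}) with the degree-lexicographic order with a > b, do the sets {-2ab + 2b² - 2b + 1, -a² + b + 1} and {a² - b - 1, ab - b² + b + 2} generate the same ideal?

Yes, the ideals are equal.

Since reduced Gröbner bases are canonical representatives of ideals under a given ordering, it suffices to compute and compare them.
Buchberger on the first generating set:
f_1 = -2ab + 2b² - 2b + 1, LT = ab.
f_2 = -a² + b + 1, LT = a².

S(f_1,f_2): lcm = a²b. S = -ab² + ab + b² + 2a + b.
  reduce S modulo (f_1, f_2):
  remainder -b³ - 2b² + 2a + 2b - 2 ≠ 0; add g_3 = -b³ - 2b² + 2a + 2b - 2 to the basis.

The other S-polynomials (S(f_1,g_3), S(f_2,g_3)) all reduce to 0 modulo the current basis, so we have a Gröbner basis.
Inter-reduce: drop elements whose leading term is divisible by another's, tail-reduce, and make monic.
Reduced Gröbner basis: {b³ + 2b² - 2a - 2b + 2, a² - b - 1, ab - b² + b + 2}.

Buchberger on the second generating set:
h_1 = a² - b - 1, LT = a².
h_2 = ab - b² + b + 2, LT = ab.

S(h_1,h_2): lcm = a²b. S = ab² - ab - b² - 2a - b.
  reduce S modulo (h_1, h_2):
  remainder b³ + 2b² - 2a - 2b + 2 ≠ 0; add k_3 = b³ + 2b² - 2a - 2b + 2 to the basis.

The other S-polynomials (S(h_1,k_3), S(h_2,k_3)) all reduce to 0 modulo the current basis, so we have a Gröbner basis.
Inter-reduce: drop elements whose leading term is divisible by another's, tail-reduce, and make monic.
Reduced Gröbner basis: {b³ + 2b² - 2a - 2b + 2, a² - b - 1, ab - b² + b + 2}.

Same reduced basis, so the two generating sets span the same ideal.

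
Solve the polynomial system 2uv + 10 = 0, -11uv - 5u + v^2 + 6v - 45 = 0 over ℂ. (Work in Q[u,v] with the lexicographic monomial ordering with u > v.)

Compute a lex Gröbner basis by Buchberger's algorithm.
f_1 = 2uv + 10, LT = uv.
f_2 = -11uv - 5u + v^2 + 6v - 45, LT = uv.

S(f_1,f_2): lcm = uv. S = -5/11u + 1/11v^2 + 6/11v + 10/11.
  leading term u: no divisor's leading term divides it; move -5/11u to the remainder.
  leading term v^2: no divisor's leading term divides it; move 1/11v^2 to the remainder.
  leading term v: no divisor's leading term divides it; move 6/11v to the remainder.
  leading term 1: no divisor's leading term divides it; move 10/11 to the remainder.
  remainder -5/11u + 1/11v^2 + 6/11v + 10/11 ≠ 0; add h_3 = -5/11u + 1/11v^2 + 6/11v + 10/11 to the basis.

S(f_1,h_3): lcm = uv. S = 1/5v^3 + 6/5v^2 + 2v + 5.
  leading term v^3: no divisor's leading term divides it; move 1/5v^3 to the remainder.
  leading term v^2: no divisor's leading term divides it; move 6/5v^2 to the remainder.
  leading term v: no divisor's leading term divides it; move 2v to the remainder.
  leading term 1: no divisor's leading term divides it; move 5 to the remainder.
  remainder 1/5v^3 + 6/5v^2 + 2v + 5 ≠ 0; add h_4 = 1/5v^3 + 6/5v^2 + 2v + 5 to the basis.

S(f_2,h_3): lcm = uv. S = 5/11u + 1/5v^3 + 61/55v^2 + 16/11v + 45/11.
  leading term u: subtract (-1)·h_3 from 5/11u + 1/5v^3 + 61/55v^2 + 16/11v + 45/11 → 1/5v^3 + 6/5v^2 + 2v + 5
  leading term v^3: subtract (1)·h_4 from 1/5v^3 + 6/5v^2 + 2v + 5 → 0
  remainder 0.

S(f_1,h_4): lcm = uv^3. S = -6uv^2 - 10uv - 25u + 5v^2.
  leading term uv^2: subtract (-3v)·f_1 from -6uv^2 - 10uv - 25u + 5v^2 → -10uv - 25u + 5v^2 + 30v
  leading term uv: subtract (-5)·f_1 from -10uv - 25u + 5v^2 + 30v → -25u + 5v^2 + 30v + 50
  leading term u: subtract (55)·h_3 from -25u + 5v^2 + 30v + 50 → 0
  remainder 0.

S(f_2,h_4): lcm = uv^3. S = -61/11uv^2 - 10uv - 25u - 1/11v^4 - 6/11v^3 + 45/11v^2.
  leading term uv^2: subtract (-61/22v)·f_1 from -61/11uv^2 - 10uv - 25u - 1/11v^4 - 6/11v^3 + 45/11v^2 → -10uv - 25u - 1/11v^4 - 6/11v^3 + 45/11v^2 + 305/11v
  leading term uv: subtract (-5)·f_1 from -10uv - 25u - 1/11v^4 - 6/11v^3 + 45/11v^2 + 305/11v → -25u - 1/11v^4 - 6/11v^3 + 45/11v^2 + 305/11v + 50
  leading term u: subtract (55)·h_3 from -25u - 1/11v^4 - 6/11v^3 + 45/11v^2 + 305/11v + 50 → -1/11v^4 - 6/11v^3 - 10/11v^2 - 25/11v
  leading term v^4: subtract (-5/11v)·h_4 from -1/11v^4 - 6/11v^3 - 10/11v^2 - 25/11v → 0
  remainder 0.

S(h_3,h_4): leading monomials are coprime, so the S-polynomial reduces to 0 (Buchberger's first criterion).
Every S-polynomial of the final basis reduces to 0, so we have a Gröbner basis.
Inter-reduce: drop elements whose leading term is divisible by another's, tail-reduce, and make monic.
Reduced Gröbner basis: {u - 1/5v^2 - 6/5v - 2, v^3 + 6v^2 + 10v + 25}.

Since the basis is lex-ordered, v^3 + 6v^2 + 10v + 25 is univariate in v. Its roots are {-5, -1/2 - sqrt(19)*I/2, -1/2 + sqrt(19)*I/2}. Back-substituting each root into the other basis elements fixes the other coordinates.
  v = -5: the earlier basis element becomes u - 1 = 0, giving u = 1 — point (1, -5).
  v = -1/2 - sqrt(19)*I/2: the earlier basis element becomes u - 1/2 + sqrt(19)*I/2 = 0, giving u = 1/2 - sqrt(19)*I/2 — point (1/2 - sqrt(19)*I/2, -1/2 - sqrt(19)*I/2).
  v = -1/2 + sqrt(19)*I/2: the earlier basis element becomes u - 1/2 - sqrt(19)*I/2 = 0, giving u = 1/2 + sqrt(19)*I/2 — point (1/2 + sqrt(19)*I/2, -1/2 + sqrt(19)*I/2).
Substituting each solution back into the original system confirms all equations vanish.

{(1, -5), (1/2 - sqrt(19)*I/2, -1/2 - sqrt(19)*I/2), (1/2 + sqrt(19)*I/2, -1/2 + sqrt(19)*I/2)}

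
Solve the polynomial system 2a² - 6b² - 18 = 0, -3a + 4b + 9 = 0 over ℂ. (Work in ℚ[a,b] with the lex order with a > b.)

Compute a lex Gröbner basis by Buchberger's algorithm.
f_1 = 2a² - 6b² - 18, LT = a².
f_2 = -3a + 4b + 9, LT = a.

S(f_1,f_2): lcm = a². S = 4/3ab + 3a - 3b² - 9.
  leading term ab: subtract (-4/9b)·f_2 from 4/3ab + 3a - 3b² - 9 → 3a - 11/9b² + 4b - 9
  leading term a: subtract (-1)·f_2 from 3a - 11/9b² + 4b - 9 → -11/9b² + 8b
  leading term b²: no divisor's leading term divides it; move -11/9b² to the remainder.
  leading term b: no divisor's leading term divides it; move 8b to the remainder.
  remainder -11/9b² + 8b ≠ 0; add h_3 = -11/9b² + 8b to the basis.

The other S-polynomials (S(f_1,h_3), S(f_2,h_3)) all reduce to 0 modulo the current basis, so we have a Gröbner basis.
Inter-reduce: drop elements whose leading term is divisible by another's, tail-reduce, and make monic.
Reduced Gröbner basis: {a - 4/3b - 3, b² - 72/11b}.

From the last basis element, b² - 72/11b = 0, so b takes values in {0, 72/11}. Each choice, substituted upward through the basis, yields the corresponding point(s) of the solution set.
  b = 0: the earlier basis element becomes a - 3 = 0, giving a = 3 — point (3, 0).
  b = 72/11: the earlier basis element becomes a - 129/11 = 0, giving a = 129/11 — point (129/11, 72/11).
Check: every point annihilates each of the original generators.
Zero-dimensionality of the ideal guarantees finitely many solutions over ℂ.

{(3, 0), (129/11, 72/11)}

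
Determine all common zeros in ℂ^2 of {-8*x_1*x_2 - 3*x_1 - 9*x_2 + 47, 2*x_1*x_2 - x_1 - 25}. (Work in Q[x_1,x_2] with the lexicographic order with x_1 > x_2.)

Compute a lex Gröbner basis by Buchberger's algorithm.
f_1 = -8*x_1*x_2 - 3*x_1 - 9*x_2 + 47, LT = x_1*x_2.
f_2 = 2*x_1*x_2 - x_1 - 25, LT = x_1*x_2.

S(f_1,f_2): lcm = x_1*x_2. S = 7/8*x_1 + 9/8*x_2 + 53/8.
  reduce S modulo (f_1, f_2):
  remainder 7/8*x_1 + 9/8*x_2 + 53/8 ≠ 0; add h_3 = 7/8*x_1 + 9/8*x_2 + 53/8 to the basis.

S(f_1,h_3): lcm = x_1*x_2. S = 3/8*x_1 - 9/7*x_2**2 - 361/56*x_2 - 47/8.
  reduce S modulo (f_1, f_2, h_3):
  remainder -9/7*x_2**2 - 97/14*x_2 - 61/7 ≠ 0; add h_4 = -9/7*x_2**2 - 97/14*x_2 - 61/7 to the basis.

The other S-polynomials (S(f_2,h_3), S(f_1,h_4), S(f_2,h_4), S(h_3,h_4)) all reduce to 0 modulo the current basis, so we have a Gröbner basis.
Inter-reduce: drop elements whose leading term is divisible by another's, tail-reduce, and make monic.
Reduced Gröbner basis: {x_1 + 9/7*x_2 + 53/7, x_2**2 + 97/18*x_2 + 61/9}.

A lex Gröbner basis eliminates variables successively. Here x_2**2 + 97/18*x_2 + 61/9 depends only on x_2, with roots {-61/18, -2}; lifting each root through the earlier basis elements recovers the full solutions.
  x_2 = -61/18: the earlier basis element becomes x_1 + 45/14 = 0, giving x_1 = -45/14 — point (-45/14, -61/18).
  x_2 = -2: the earlier basis element becomes x_1 + 5 = 0, giving x_1 = -5 — point (-5, -2).

{(-45/14, -61/18), (-5, -2)}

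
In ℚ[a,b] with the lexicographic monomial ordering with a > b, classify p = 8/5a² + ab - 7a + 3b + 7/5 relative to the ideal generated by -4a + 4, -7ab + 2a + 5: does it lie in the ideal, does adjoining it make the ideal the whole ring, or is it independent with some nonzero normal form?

First compute the reduced Gröbner basis of I by Buchberger's algorithm.
f_1 = -4a + 4, LT = a.
f_2 = -7ab + 2a + 5, LT = ab.

S(f_1,f_2): lcm = ab. S = 2/7a - b + 5/7.
  reduce S modulo (f_1, f_2):
  remainder -b + 1 ≠ 0; add h_3 = -b + 1 to the basis.

The other S-polynomials (S(f_1,h_3), S(f_2,h_3)) all reduce to 0 modulo the current basis, so we have a Gröbner basis.
Inter-reduce: drop elements whose leading term is divisible by another's, tail-reduce, and make monic.
Reduced Gröbner basis: {a - 1, b - 1}.
Label its elements g_1 = a - 1, g_2 = b - 1.

Reduce p = 8/5a² + ab - 7a + 3b + 7/5 modulo G:
  leading term a²: subtract (8/5a)·g_1 from 8/5a² + ab - 7a + 3b + 7/5 → ab - 27/5a + 3b + 7/5
  leading term ab: subtract (b)·g_1 from ab - 27/5a + 3b + 7/5 → -27/5a + 4b + 7/5
  leading term a: subtract (-27/5)·g_1 from -27/5a + 4b + 7/5 → 4b - 4
  leading term b: subtract (4)·g_2 from 4b - 4 → 0
  normal form = 0.
Since the normal form is 0, p ∈ I.

Ideal membership is decidable via reduction modulo a Gröbner basis.

8/5a² + ab - 7a + 3b + 7/5 lies in I (it reduces to 0).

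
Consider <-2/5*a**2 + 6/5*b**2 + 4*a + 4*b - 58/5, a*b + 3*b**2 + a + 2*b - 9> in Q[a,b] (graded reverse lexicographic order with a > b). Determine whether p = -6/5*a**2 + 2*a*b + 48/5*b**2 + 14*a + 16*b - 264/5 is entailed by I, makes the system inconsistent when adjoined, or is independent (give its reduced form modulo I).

-6/5*a**2 + 2*a*b + 48/5*b**2 + 14*a + 16*b - 264/5 lies in I (it reduces to 0).

First compute the reduced Gröbner basis of I by Buchberger's algorithm.
f_1 = -2/5*a**2 + 6/5*b**2 + 4*a + 4*b - 58/5, LT = a**2.
f_2 = a*b + 3*b**2 + a + 2*b - 9, LT = a*b.

S(f_1,f_2): lcm = a**2*b. S = -3*a*b**2 - 3*b**3 - a**2 - 12*a*b - 10*b**2 + 9*a + 29*b.
  leading term a*b**2: subtract (-3*b)·f_2 from -3*a*b**2 - 3*b**3 - a**2 - 12*a*b - 10*b**2 + 9*a + 29*b → 6*b**3 - a**2 - 9*a*b - 4*b**2 + 9*a + 2*b
  leading term b**3: no divisor's leading term divides it; move 6*b**3 to the remainder.
  leading term a**2: subtract (5/2)·f_1 from -a**2 - 9*a*b - 4*b**2 + 9*a + 2*b → -9*a*b - 7*b**2 - a - 8*b + 29
  leading term a*b: subtract (-9)·f_2 from -9*a*b - 7*b**2 - a - 8*b + 29 → 20*b**2 + 8*a + 10*b - 52
  leading term b**2: no divisor's leading term divides it; move 20*b**2 to the remainder.
  leading term a: no divisor's leading term divides it; move 8*a to the remainder.
  leading term b: no divisor's leading term divides it; move 10*b to the remainder.
  leading term 1: no divisor's leading term divides it; move -52 to the remainder.
  remainder 6*b**3 + 20*b**2 + 8*a + 10*b - 52 ≠ 0; add h_3 = 6*b**3 + 20*b**2 + 8*a + 10*b - 52 to the basis.

The other S-polynomials (S(f_1,h_3), S(f_2,h_3)) all reduce to 0 modulo the current basis, so we have a Gröbner basis.
Inter-reduce: drop elements whose leading term is divisible by another's, tail-reduce, and make monic.
Reduced Gröbner basis: {b**3 + 10/3*b**2 + 4/3*a + 5/3*b - 26/3, a**2 - 3*b**2 - 10*a - 10*b + 29, a*b + 3*b**2 + a + 2*b - 9}.
Label its elements g_1 = b**3 + 10/3*b**2 + 4/3*a + 5/3*b - 26/3, g_2 = a**2 - 3*b**2 - 10*a - 10*b + 29, g_3 = a*b + 3*b**2 + a + 2*b - 9.

Reduce p = -6/5*a**2 + 2*a*b + 48/5*b**2 + 14*a + 16*b - 264/5 modulo G:
  leading term a**2: subtract (-6/5)·g_2 from -6/5*a**2 + 2*a*b + 48/5*b**2 + 14*a + 16*b - 264/5 → 2*a*b + 6*b**2 + 2*a + 4*b - 18
  leading term a*b: subtract (2)·g_3 from 2*a*b + 6*b**2 + 2*a + 4*b - 18 → 0
  normal form = 0.
Since the normal form is 0, p ∈ I.

Ideal membership is decidable via reduction modulo a Gröbner basis.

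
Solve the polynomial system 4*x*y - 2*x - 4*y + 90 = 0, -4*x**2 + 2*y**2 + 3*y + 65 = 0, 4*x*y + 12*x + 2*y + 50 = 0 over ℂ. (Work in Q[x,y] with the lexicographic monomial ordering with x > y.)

Compute a lex Gröbner basis by Buchberger's algorithm.
f_1 = 4*x*y - 2*x - 4*y + 90, LT = x*y.
f_2 = -4*x**2 + 2*y**2 + 3*y + 65, LT = x**2.
f_3 = 4*x*y + 12*x + 2*y + 50, LT = x*y.

S(f_1,f_2): lcm = x**2*y. S = -1/2*x**2 - x*y + 45/2*x + 1/2*y**3 + 3/4*y**2 + 65/4*y.
  reduce S modulo (f_1, f_2, f_3):
  remainder 22*x + 1/2*y**3 + 1/2*y**2 + 119/8*y + 115/8 ≠ 0; add h_4 = 22*x + 1/2*y**3 + 1/2*y**2 + 119/8*y + 115/8 to the basis.

S(f_1,f_3): lcm = x*y. S = -7/2*x - 3/2*y + 10.
  reduce S modulo (f_1, f_2, f_3, h_4):
  remainder 7/88*y**3 + 7/88*y**2 + 305/352*y + 4325/352 ≠ 0; add h_5 = 7/88*y**3 + 7/88*y**2 + 305/352*y + 4325/352 to the basis.

S(f_2,f_3): lcm = x**2*y. S = -3*x**2 - 1/2*x*y - 25/2*x - 1/2*y**3 - 3/4*y**2 - 65/4*y.
  reduce S modulo (f_1, f_2, f_3, h_4, h_5):
  remainder -7/4*y**2 - 453/56*y + 185/56 ≠ 0; add h_6 = -7/4*y**2 - 453/56*y + 185/56 to the basis.

S(f_1,h_4): lcm = x*y. S = -1/2*x - 1/44*y**4 - 1/44*y**3 - 119/176*y**2 - 291/176*y + 45/2.
  reduce S modulo (f_1, f_2, f_3, h_4, h_5, h_6):
  remainder 1390/343*y + 6950/343 ≠ 0; add h_7 = 1390/343*y + 6950/343 to the basis.

The other S-polynomials (S(f_2,h_4), S(f_3,h_4), S(f_1,h_5), S(f_2,h_5), S(f_3,h_5), S(h_4,h_5), S(f_1,h_6), S(f_2,h_6), S(f_3,h_6), S(h_4,h_6), S(h_5,h_6), S(f_1,h_7), S(f_2,h_7), S(f_3,h_7), S(h_4,h_7), S(h_5,h_7), S(h_6,h_7)) all reduce to 0 modulo the current basis, so we have a Gröbner basis.
Inter-reduce: drop elements whose leading term is divisible by another's, tail-reduce, and make monic.
Reduced Gröbner basis: {x - 5, y + 5}.

From the last basis element, y + 5 = 0, so y takes values in {-5}. Each choice, substituted upward through the basis, yields the corresponding point(s) of the solution set.
  y = -5: the earlier basis element becomes x - 5 = 0, giving x = 5 — point (5, -5).

{(5, -5)}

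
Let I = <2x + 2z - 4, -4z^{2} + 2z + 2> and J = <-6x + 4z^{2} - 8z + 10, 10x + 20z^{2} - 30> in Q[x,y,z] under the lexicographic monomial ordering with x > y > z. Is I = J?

Two ideals are equal iff their reduced Gröbner bases coincide (the reduced basis is unique for a fixed ordering).
Buchberger on the first generating set:
f_1 = 2x + 2z - 4, LT = x.
f_2 = -4z^{2} + 2z + 2, LT = z^{2}.

The S-polynomials (S(f_1,f_2)) all reduce to 0 modulo the current basis, so we have a Gröbner basis.
Inter-reduce: drop elements whose leading term is divisible by another's, tail-reduce, and make monic.
Reduced Gröbner basis: {x + z - 2, z^{2} - \tfrac{1}{2}z - \tfrac{1}{2}}.

Buchberger on the second generating set:
h_1 = -6x + 4z^{2} - 8z + 10, LT = x.
h_2 = 10x + 20z^{2} - 30, LT = x.

S(h_1,h_2): lcm = x. S = -\tfrac{8}{3}z^{2} + \tfrac{4}{3}z + \tfrac{4}{3}.
  reduce S modulo (h_1, h_2):
  remainder -\tfrac{8}{3}z^{2} + \tfrac{4}{3}z + \tfrac{4}{3} ≠ 0; add k_3 = -\tfrac{8}{3}z^{2} + \tfrac{4}{3}z + \tfrac{4}{3} to the basis.

The other S-polynomials (S(h_1,k_3), S(h_2,k_3)) all reduce to 0 modulo the current basis, so we have a Gröbner basis.
Inter-reduce: drop elements whose leading term is divisible by another's, tail-reduce, and make monic.
Reduced Gröbner basis: {x + z - 2, z^{2} - \tfrac{1}{2}z - \tfrac{1}{2}}.

The two bases agree; hence the ideals are identical.
The choice of monomial ordering does not affect the verdict — as long as both bases are computed under the same ordering, their equality decides ideal equality.

Yes, the ideals are equal.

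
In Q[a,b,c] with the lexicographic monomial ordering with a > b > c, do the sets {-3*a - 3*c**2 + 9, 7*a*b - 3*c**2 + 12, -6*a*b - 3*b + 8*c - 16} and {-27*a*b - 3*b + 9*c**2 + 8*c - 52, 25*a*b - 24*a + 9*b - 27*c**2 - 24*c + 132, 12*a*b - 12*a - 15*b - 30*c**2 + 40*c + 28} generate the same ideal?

Yes, the ideals are equal.

For a fixed monomial order, each ideal has a unique reduced Gröbner basis; comparing bases decides equality.
Buchberger on the first generating set:
f_1 = -3*a - 3*c**2 + 9, LT = a.
f_2 = 7*a*b - 3*c**2 + 12, LT = a*b.
f_3 = -6*a*b - 3*b + 8*c - 16, LT = a*b.

S(f_1,f_2): lcm = a*b. S = b*c**2 - 3*b + 3/7*c**2 - 12/7.
  leading term b*c**2: no divisor's leading term divides it; move b*c**2 to the remainder.
  leading term b: no divisor's leading term divides it; move -3*b to the remainder.
  leading term c**2: no divisor's leading term divides it; move 3/7*c**2 to the remainder.
  leading term 1: no divisor's leading term divides it; move -12/7 to the remainder.
  remainder b*c**2 - 3*b + 3/7*c**2 - 12/7 ≠ 0; add g_4 = b*c**2 - 3*b + 3/7*c**2 - 12/7 to the basis.

S(f_1,f_3): lcm = a*b. S = b*c**2 - 7/2*b + 4/3*c - 8/3.
  leading term b*c**2: subtract (1)·g_4 from b*c**2 - 7/2*b + 4/3*c - 8/3 → -1/2*b - 3/7*c**2 + 4/3*c - 20/21
  leading term b: no divisor's leading term divides it; move -1/2*b to the remainder.
  leading term c**2: no divisor's leading term divides it; move -3/7*c**2 to the remainder.
  leading term c: no divisor's leading term divides it; move 4/3*c to the remainder.
  leading term 1: no divisor's leading term divides it; move -20/21 to the remainder.
  remainder -1/2*b - 3/7*c**2 + 4/3*c - 20/21 ≠ 0; add g_5 = -1/2*b - 3/7*c**2 + 4/3*c - 20/21 to the basis.

S(f_3,g_4): lcm = a*b*c**2. S = 3*a*b - 3/7*a*c**2 + 12/7*a + 1/2*b*c**2 - 4/3*c**3 + 8/3*c**2.
  leading term a*b: subtract (-b)·f_1 from 3*a*b - 3/7*a*c**2 + 12/7*a + 1/2*b*c**2 - 4/3*c**3 + 8/3*c**2 → -3/7*a*c**2 + 12/7*a - 5/2*b*c**2 + 9*b - 4/3*c**3 + 8/3*c**2
  leading term a*c**2: subtract (1/7*c**2)·f_1 from -3/7*a*c**2 + 12/7*a - 5/2*b*c**2 + 9*b - 4/3*c**3 + 8/3*c**2 → 12/7*a - 5/2*b*c**2 + 9*b + 3/7*c**4 - 4/3*c**3 + 29/21*c**2
  leading term a: subtract (-4/7)·f_1 from 12/7*a - 5/2*b*c**2 + 9*b + 3/7*c**4 - 4/3*c**3 + 29/21*c**2 → -5/2*b*c**2 + 9*b + 3/7*c**4 - 4/3*c**3 - 1/3*c**2 + 36/7
  leading term b*c**2: subtract (-5/2)·g_4 from -5/2*b*c**2 + 9*b + 3/7*c**4 - 4/3*c**3 - 1/3*c**2 + 36/7 → 3/2*b + 3/7*c**4 - 4/3*c**3 + 31/42*c**2 + 6/7
  leading term b: subtract (-3)·g_5 from 3/2*b + 3/7*c**4 - 4/3*c**3 + 31/42*c**2 + 6/7 → 3/7*c**4 - 4/3*c**3 - 23/42*c**2 + 4*c - 2
  leading term c**4: no divisor's leading term divides it; move 3/7*c**4 to the remainder.
  leading term c**3: no divisor's leading term divides it; move -4/3*c**3 to the remainder.
  leading term c**2: no divisor's leading term divides it; move -23/42*c**2 to the remainder.
  leading term c: no divisor's leading term divides it; move 4*c to the remainder.
  leading term 1: no divisor's leading term divides it; move -2 to the remainder.
  remainder 3/7*c**4 - 4/3*c**3 - 23/42*c**2 + 4*c - 2 ≠ 0; add g_6 = 3/7*c**4 - 4/3*c**3 - 23/42*c**2 + 4*c - 2 to the basis.

The other S-polynomials (S(f_2,f_3), S(f_1,g_4), S(f_2,g_4), S(f_1,g_5), S(f_2,g_5), S(f_3,g_5), S(g_4,g_5), S(f_1,g_6), S(f_2,g_6), S(f_3,g_6), S(g_4,g_6), S(g_5,g_6)) all reduce to 0 modulo the current basis, so we have a Gröbner basis.
Inter-reduce: drop elements whose leading term is divisible by another's, tail-reduce, and make monic.
Reduced Gröbner basis: {a + c**2 - 3, b + 6/7*c**2 - 8/3*c + 40/21, c**4 - 28/9*c**3 - 23/18*c**2 + 28/3*c - 14/3}.

Buchberger on the second generating set:
h_1 = -27*a*b - 3*b + 9*c**2 + 8*c - 52, LT = a*b.
h_2 = 25*a*b - 24*a + 9*b - 27*c**2 - 24*c + 132, LT = a*b.
h_3 = 12*a*b - 12*a - 15*b - 30*c**2 + 40*c + 28, LT = a*b.

S(h_1,h_2): lcm = a*b. S = 24/25*a - 56/225*b + 56/75*c**2 + 448/675*c - 2264/675.
  leading term a: no divisor's leading term divides it; move 24/25*a to the remainder.
  leading term b: no divisor's leading term divides it; move -56/225*b to the remainder.
  leading term c**2: no divisor's leading term divides it; move 56/75*c**2 to the remainder.
  leading term c: no divisor's leading term divides it; move 448/675*c to the remainder.
  leading term 1: no divisor's leading term divides it; move -2264/675 to the remainder.
  remainder 24/25*a - 56/225*b + 56/75*c**2 + 448/675*c - 2264/675 ≠ 0; add k_4 = 24/25*a - 56/225*b + 56/75*c**2 + 448/675*c - 2264/675 to the basis.

S(h_1,h_3): lcm = a*b. S = a + 49/36*b + 13/6*c**2 - 98/27*c - 11/27.
  leading term a: subtract (25/24)·k_4 from a + 49/36*b + 13/6*c**2 - 98/27*c - 11/27 → 175/108*b + 25/18*c**2 - 350/81*c + 250/81
  leading term b: no divisor's leading term divides it; move 175/108*b to the remainder.
  leading term c**2: no divisor's leading term divides it; move 25/18*c**2 to the remainder.
  leading term c: no divisor's leading term divides it; move -350/81*c to the remainder.
  leading term 1: no divisor's leading term divides it; move 250/81 to the remainder.
  remainder 175/108*b + 25/18*c**2 - 350/81*c + 250/81 ≠ 0; add k_5 = 175/108*b + 25/18*c**2 - 350/81*c + 250/81 to the basis.

S(h_1,k_4): lcm = a*b. S = 7/27*b**2 - 7/9*b*c**2 - 56/81*b*c + 292/81*b - 1/3*c**2 - 8/27*c + 52/27.
  leading term b**2: subtract (4/25*b)·k_5 from 7/27*b**2 - 7/9*b*c**2 - 56/81*b*c + 292/81*b - 1/3*c**2 - 8/27*c + 52/27 → -b*c**2 + 28/9*b - 1/3*c**2 - 8/27*c + 52/27
  leading term b*c**2: subtract (-108/175*c**2)·k_5 from -b*c**2 + 28/9*b - 1/3*c**2 - 8/27*c + 52/27 → 28/9*b + 6/7*c**4 - 8/3*c**3 + 11/7*c**2 - 8/27*c + 52/27
  leading term b: subtract (48/25)·k_5 from 28/9*b + 6/7*c**4 - 8/3*c**3 + 11/7*c**2 - 8/27*c + 52/27 → 6/7*c**4 - 8/3*c**3 - 23/21*c**2 + 8*c - 4
  leading term c**4: no divisor's leading term divides it; move 6/7*c**4 to the remainder.
  leading term c**3: no divisor's leading term divides it; move -8/3*c**3 to the remainder.
  leading term c**2: no divisor's leading term divides it; move -23/21*c**2 to the remainder.
  leading term c: no divisor's leading term divides it; move 8*c to the remainder.
  leading term 1: no divisor's leading term divides it; move -4 to the remainder.
  remainder 6/7*c**4 - 8/3*c**3 - 23/21*c**2 + 8*c - 4 ≠ 0; add k_6 = 6/7*c**4 - 8/3*c**3 - 23/21*c**2 + 8*c - 4 to the basis.

The other S-polynomials (S(h_2,h_3), S(h_2,k_4), S(h_3,k_4), S(h_1,k_5), S(h_2,k_5), S(h_3,k_5), S(k_4,k_5), S(h_1,k_6), S(h_2,k_6), S(h_3,k_6), S(k_4,k_6), S(k_5,k_6)) all reduce to 0 modulo the current basis, so we have a Gröbner basis.
Inter-reduce: drop elements whose leading term is divisible by another's, tail-reduce, and make monic.
Reduced Gröbner basis: {a + c**2 - 3, b + 6/7*c**2 - 8/3*c + 40/21, c**4 - 28/9*c**3 - 23/18*c**2 + 28/3*c - 14/3}.

These coincide, so the ideals are equal.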